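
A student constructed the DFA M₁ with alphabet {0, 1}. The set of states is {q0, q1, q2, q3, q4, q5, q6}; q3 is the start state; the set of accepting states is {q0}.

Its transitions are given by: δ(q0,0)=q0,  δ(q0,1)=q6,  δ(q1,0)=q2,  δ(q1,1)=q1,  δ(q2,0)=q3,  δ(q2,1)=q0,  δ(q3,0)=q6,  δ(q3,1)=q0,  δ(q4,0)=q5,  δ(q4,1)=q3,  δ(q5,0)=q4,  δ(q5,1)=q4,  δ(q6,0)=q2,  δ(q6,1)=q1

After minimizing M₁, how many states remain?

First remove the unreachable states {q4,q5}; 5 states remain.
Initial partition by acceptance: {q0} | {q1,q2,q3,q6}.
Split {q1,q2,q3,q6} by δ(·,1) → {q1,q6} and {q2,q3}.
Refine {q2,q3} on symbol 0: members go to different blocks, giving {q2} and {q3}.
The partition is now stable with 4 blocks: {q0} | {q1,q6} | {q2} | {q3}.

4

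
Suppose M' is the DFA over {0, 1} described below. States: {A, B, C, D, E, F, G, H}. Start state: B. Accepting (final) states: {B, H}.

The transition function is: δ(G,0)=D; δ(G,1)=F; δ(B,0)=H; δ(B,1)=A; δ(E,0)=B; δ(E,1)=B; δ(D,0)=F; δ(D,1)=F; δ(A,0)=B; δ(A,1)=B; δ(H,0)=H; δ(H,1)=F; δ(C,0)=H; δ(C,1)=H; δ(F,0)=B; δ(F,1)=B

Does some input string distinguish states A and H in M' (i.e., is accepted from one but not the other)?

Yes

Reachable states from the start: {A,B,F,H}. Unreachable: {C,D,E,G} — drop them.
Initial partition by acceptance: {B,H} | {A,F}.
No further refinement is possible. Final partition (2 blocks): {B,H} | {A,F}.
A and H end up in different blocks, so they are distinguishable. For instance, the string 'ε' is accepted from only H.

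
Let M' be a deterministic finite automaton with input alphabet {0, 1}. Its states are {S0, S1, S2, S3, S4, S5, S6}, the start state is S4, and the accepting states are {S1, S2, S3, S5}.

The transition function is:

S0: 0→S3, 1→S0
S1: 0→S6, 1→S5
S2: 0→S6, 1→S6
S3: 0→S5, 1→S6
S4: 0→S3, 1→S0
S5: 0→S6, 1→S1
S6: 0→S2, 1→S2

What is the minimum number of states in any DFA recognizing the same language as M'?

P0 = {S1,S2,S3,S5} | {S0,S4,S6}.
Refine {S1,S2,S3,S5} on symbol 0: members go to different blocks, giving {S1,S2,S5} and {S3}.
On input 1, block {S1,S2,S5} splits into {S1,S5} and {S2}.
On input 0, block {S0,S4,S6} splits into {S0,S4} and {S6}.
The partition is now stable with 5 blocks: {S1,S5} | {S0,S4} | {S3} | {S2} | {S6}.

5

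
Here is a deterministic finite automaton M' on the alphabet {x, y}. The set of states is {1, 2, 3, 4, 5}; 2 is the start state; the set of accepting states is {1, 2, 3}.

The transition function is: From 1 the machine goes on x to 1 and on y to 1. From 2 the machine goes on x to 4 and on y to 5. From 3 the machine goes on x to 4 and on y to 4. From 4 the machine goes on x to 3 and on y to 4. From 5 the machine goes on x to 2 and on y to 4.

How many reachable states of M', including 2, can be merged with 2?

2

First remove the unreachable states {1}; 4 states remain.
Initial partition by acceptance: {2,3} | {4,5}.
No further refinement is possible. Final partition (2 blocks): {2,3} | {4,5}.
State 2 belongs to the block {2,3}, which has 2 states.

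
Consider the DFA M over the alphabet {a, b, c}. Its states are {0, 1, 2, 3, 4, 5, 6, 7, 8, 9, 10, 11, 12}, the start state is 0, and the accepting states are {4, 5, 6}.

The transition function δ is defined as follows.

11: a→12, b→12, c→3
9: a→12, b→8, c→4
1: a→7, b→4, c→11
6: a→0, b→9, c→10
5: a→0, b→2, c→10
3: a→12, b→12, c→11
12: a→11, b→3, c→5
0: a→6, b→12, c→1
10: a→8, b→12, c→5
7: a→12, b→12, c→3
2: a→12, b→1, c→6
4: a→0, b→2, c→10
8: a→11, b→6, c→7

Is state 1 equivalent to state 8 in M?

Yes

P0 = {4,5,6} | {0,1,2,3,7,8,9,10,11,12}.
Refine {0,1,2,3,7,8,9,10,11,12} on symbol a: members go to different blocks, giving {1,2,3,7,8,9,10,11,12} and {0}.
Refine {1,2,3,7,8,9,10,11,12} on symbol b: members go to different blocks, giving {2,3,7,9,10,11,12} and {1,8}.
Refine {2,3,7,9,10,11,12} on symbol a: members go to different blocks, giving {2,3,7,9,11,12} and {10}.
Refine {2,3,7,9,11,12} on symbol b: members go to different blocks, giving {3,7,11,12} and {2,9}.
On input c, block {3,7,11,12} splits into {3,7,11} and {12}.
No further refinement is possible. Final partition (7 blocks): {4,5,6} | {3,7,11} | {0} | {1,8} | {10} | {2,9} | {12}.
1 and 8 lie in the same block of the stable partition, so they are equivalent — no string distinguishes them.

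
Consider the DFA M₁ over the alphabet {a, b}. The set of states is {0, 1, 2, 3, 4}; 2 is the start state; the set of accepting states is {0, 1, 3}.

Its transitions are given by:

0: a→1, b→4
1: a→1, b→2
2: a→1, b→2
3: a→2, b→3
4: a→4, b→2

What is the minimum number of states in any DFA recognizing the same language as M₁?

First remove the unreachable states {0,3,4}; 2 states remain.
Initial partition by acceptance: {1} | {2}.
Stable partition: {1} | {2} — 2 equivalence classes.

2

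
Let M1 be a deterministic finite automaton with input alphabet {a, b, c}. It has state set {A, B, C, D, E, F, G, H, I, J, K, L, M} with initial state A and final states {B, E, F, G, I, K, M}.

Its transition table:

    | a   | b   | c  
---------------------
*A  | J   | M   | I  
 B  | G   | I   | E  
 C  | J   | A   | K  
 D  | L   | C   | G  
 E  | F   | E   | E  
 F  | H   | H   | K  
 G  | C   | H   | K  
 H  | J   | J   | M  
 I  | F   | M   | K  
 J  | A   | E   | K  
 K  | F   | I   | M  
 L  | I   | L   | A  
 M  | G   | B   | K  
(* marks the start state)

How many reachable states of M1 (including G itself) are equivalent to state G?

States {D,L} cannot be reached from the start state, so discard them.
Initial partition by acceptance: {B,E,F,G,I,K,M} | {A,C,H,J}.
Refine {B,E,F,G,I,K,M} on symbol a: members go to different blocks, giving {B,E,I,K,M} and {F,G}.
Refine {A,C,H,J} on symbol b: members go to different blocks, giving {A,J} and {C,H}.
The partition is now stable with 4 blocks: {B,E,I,K,M} | {A,J} | {F,G} | {C,H}.
The equivalence class containing G is {F,G}, of size 2.

2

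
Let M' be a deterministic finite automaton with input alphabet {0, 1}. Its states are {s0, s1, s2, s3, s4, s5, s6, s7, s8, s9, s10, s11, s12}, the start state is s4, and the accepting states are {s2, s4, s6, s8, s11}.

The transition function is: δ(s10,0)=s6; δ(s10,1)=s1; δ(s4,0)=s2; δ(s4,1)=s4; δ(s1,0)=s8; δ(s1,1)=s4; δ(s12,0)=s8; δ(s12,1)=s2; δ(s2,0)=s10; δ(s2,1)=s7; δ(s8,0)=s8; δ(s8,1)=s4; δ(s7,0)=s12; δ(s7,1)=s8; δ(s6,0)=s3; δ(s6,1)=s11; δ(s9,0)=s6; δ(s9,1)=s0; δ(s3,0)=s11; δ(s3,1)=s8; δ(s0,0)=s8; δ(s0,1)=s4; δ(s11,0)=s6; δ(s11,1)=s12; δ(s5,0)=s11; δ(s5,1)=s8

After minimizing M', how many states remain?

10

States {s0,s5,s9} cannot be reached from the start state, so discard them.
P0 = {s2,s4,s6,s8,s11} | {s1,s3,s7,s10,s12}.
Split {s2,s4,s6,s8,s11} by δ(·,0) → {s4,s8,s11} and {s2,s6}.
On input 0, block {s4,s8,s11} splits into {s4,s11} and {s8}.
On input 1, block {s4,s11} splits into {s4} and {s11}.
Split {s1,s3,s7,s10,s12} by δ(·,0) → {s1,s12} and {s3} and {s7} and {s10}.
Refine {s1,s12} on symbol 1: members go to different blocks, giving {s1} and {s12}.
Split {s2,s6} by δ(·,0) → {s2} and {s6}.
Stable partition: {s4} | {s1} | {s2} | {s8} | {s11} | {s3} | {s7} | {s10} | {s12} | {s6} — 10 equivalence classes.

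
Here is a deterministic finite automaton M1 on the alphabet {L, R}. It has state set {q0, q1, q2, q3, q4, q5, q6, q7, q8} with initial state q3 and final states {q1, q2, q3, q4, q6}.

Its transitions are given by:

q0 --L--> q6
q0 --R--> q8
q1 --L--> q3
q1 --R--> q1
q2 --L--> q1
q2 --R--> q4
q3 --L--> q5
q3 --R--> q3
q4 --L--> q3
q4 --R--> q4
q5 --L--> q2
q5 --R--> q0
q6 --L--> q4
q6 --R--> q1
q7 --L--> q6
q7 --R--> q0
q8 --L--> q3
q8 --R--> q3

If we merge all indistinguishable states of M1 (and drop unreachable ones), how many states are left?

6

States {q7} cannot be reached from the start state, so discard them.
P0 = {q1,q2,q3,q4,q6} | {q0,q5,q8}.
Refine {q1,q2,q3,q4,q6} on symbol L: members go to different blocks, giving {q1,q2,q4,q6} and {q3}.
Split {q1,q2,q4,q6} by δ(·,L) → {q1,q4} and {q2,q6}.
Refine {q0,q5,q8} on symbol L: members go to different blocks, giving {q0,q5} and {q8}.
Split {q0,q5} by δ(·,R) → {q0} and {q5}.
No further refinement is possible. Final partition (6 blocks): {q1,q4} | {q0} | {q3} | {q2,q6} | {q8} | {q5}.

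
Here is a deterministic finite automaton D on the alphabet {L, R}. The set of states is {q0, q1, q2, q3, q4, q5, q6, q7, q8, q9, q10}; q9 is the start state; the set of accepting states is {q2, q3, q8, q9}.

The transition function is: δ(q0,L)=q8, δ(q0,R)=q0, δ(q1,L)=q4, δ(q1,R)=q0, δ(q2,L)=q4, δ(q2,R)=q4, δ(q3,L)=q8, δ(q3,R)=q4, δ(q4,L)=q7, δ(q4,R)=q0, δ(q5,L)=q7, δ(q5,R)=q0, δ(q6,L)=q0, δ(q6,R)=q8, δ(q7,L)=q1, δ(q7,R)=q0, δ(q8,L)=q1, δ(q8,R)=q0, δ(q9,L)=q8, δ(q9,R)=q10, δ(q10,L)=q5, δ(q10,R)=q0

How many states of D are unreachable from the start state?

3

No path from q9 leads to q2, q3, q6; the other 8 states are all reachable.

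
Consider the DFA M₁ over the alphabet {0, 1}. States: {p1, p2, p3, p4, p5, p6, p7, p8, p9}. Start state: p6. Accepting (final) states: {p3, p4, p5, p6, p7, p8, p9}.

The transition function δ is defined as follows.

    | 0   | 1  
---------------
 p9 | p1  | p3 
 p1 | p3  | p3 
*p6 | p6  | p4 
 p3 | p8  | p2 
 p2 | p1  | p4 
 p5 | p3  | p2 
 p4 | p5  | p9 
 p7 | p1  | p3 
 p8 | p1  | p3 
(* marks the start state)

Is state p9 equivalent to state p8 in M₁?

Yes

States {p7} cannot be reached from the start state, so discard them.
P0 = {p3,p4,p5,p6,p8,p9} | {p1,p2}.
On input 0, block {p3,p4,p5,p6,p8,p9} splits into {p3,p4,p5,p6} and {p8,p9}.
On input 0, block {p3,p4,p5,p6} splits into {p4,p5,p6} and {p3}.
Refine {p4,p5,p6} on symbol 0: members go to different blocks, giving {p4,p6} and {p5}.
Split {p4,p6} by δ(·,0) → {p4} and {p6}.
On input 0, block {p1,p2} splits into {p1} and {p2}.
The partition is now stable with 7 blocks: {p4} | {p1} | {p8,p9} | {p3} | {p5} | {p6} | {p2}.
p9 and p8 lie in the same block of the stable partition, so they are equivalent — no string distinguishes them.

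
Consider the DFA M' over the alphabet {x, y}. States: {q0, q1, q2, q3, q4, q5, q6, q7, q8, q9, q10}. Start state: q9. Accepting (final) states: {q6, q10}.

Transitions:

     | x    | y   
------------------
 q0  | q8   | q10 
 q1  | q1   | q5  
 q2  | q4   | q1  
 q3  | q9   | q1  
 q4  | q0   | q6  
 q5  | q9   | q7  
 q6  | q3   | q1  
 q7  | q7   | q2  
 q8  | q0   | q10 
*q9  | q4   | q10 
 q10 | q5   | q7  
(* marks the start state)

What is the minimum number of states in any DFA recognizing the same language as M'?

4

Every state is reachable, so we keep all 11.
P0 = {q6,q10} | {q0,q1,q2,q3,q4,q5,q7,q8,q9}.
Refine {q0,q1,q2,q3,q4,q5,q7,q8,q9} on symbol y: members go to different blocks, giving {q1,q2,q3,q5,q7} and {q0,q4,q8,q9}.
Refine {q1,q2,q3,q5,q7} on symbol x: members go to different blocks, giving {q2,q3,q5} and {q1,q7}.
Stable partition: {q6,q10} | {q2,q3,q5} | {q0,q4,q8,q9} | {q1,q7} — 4 equivalence classes.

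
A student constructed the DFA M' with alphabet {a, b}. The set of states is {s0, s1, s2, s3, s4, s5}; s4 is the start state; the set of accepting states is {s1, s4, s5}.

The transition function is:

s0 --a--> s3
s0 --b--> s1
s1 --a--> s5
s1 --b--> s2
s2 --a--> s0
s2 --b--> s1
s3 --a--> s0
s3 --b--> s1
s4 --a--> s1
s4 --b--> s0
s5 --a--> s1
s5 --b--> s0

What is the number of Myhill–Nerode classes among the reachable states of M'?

2

All states are reachable from the start state.
P0 = {s1,s4,s5} | {s0,s2,s3}.
The partition is now stable with 2 blocks: {s1,s4,s5} | {s0,s2,s3}.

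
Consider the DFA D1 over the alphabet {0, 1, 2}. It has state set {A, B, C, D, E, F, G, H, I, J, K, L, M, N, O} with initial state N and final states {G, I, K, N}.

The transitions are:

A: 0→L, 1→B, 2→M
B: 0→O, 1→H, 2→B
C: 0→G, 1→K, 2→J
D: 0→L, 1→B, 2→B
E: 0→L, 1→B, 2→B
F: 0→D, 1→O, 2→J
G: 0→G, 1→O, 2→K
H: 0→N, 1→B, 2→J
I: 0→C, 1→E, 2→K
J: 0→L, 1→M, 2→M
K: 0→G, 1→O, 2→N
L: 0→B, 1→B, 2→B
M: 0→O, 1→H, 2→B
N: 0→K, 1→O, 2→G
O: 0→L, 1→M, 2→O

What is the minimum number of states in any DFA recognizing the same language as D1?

States {A,C,D,E,F,I} cannot be reached from the start state, so discard them.
Start with accepting vs non-accepting: {G,K,N} | {B,H,J,L,M,O}.
Refine {B,H,J,L,M,O} on symbol 0: members go to different blocks, giving {B,J,L,M,O} and {H}.
On input 1, block {B,J,L,M,O} splits into {J,L,O} and {B,M}.
On input 0, block {J,L,O} splits into {J,O} and {L}.
Split {J,O} by δ(·,2) → {J} and {O}.
Stable partition: {G,K,N} | {J} | {H} | {B,M} | {L} | {O} — 6 equivalence classes.

6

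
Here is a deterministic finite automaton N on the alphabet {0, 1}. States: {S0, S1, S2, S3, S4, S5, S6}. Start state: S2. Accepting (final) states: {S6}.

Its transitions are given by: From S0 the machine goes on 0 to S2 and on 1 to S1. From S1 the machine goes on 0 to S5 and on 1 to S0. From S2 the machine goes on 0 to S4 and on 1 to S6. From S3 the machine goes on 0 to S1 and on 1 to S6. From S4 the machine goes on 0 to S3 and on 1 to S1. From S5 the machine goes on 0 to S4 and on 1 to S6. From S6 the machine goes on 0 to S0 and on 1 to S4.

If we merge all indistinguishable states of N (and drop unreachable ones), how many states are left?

3

All states are reachable from the start state.
P0 = {S6} | {S0,S1,S2,S3,S4,S5}.
Split {S0,S1,S2,S3,S4,S5} by δ(·,1) → {S0,S1,S4} and {S2,S3,S5}.
No further refinement is possible. Final partition (3 blocks): {S6} | {S0,S1,S4} | {S2,S3,S5}.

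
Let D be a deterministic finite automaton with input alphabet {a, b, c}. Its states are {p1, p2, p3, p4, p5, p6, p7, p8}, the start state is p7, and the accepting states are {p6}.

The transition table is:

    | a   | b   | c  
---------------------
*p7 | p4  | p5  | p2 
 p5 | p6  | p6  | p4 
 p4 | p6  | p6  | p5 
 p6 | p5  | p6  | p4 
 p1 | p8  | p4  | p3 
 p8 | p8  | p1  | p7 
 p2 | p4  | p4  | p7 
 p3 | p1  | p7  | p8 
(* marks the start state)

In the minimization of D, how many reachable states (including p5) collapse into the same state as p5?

2

First remove the unreachable states {p1,p3,p8}; 5 states remain.
P0 = {p6} | {p2,p4,p5,p7}.
On input a, block {p2,p4,p5,p7} splits into {p2,p7} and {p4,p5}.
The partition is now stable with 3 blocks: {p6} | {p2,p7} | {p4,p5}.
State p5 belongs to the block {p4,p5}, which has 2 states.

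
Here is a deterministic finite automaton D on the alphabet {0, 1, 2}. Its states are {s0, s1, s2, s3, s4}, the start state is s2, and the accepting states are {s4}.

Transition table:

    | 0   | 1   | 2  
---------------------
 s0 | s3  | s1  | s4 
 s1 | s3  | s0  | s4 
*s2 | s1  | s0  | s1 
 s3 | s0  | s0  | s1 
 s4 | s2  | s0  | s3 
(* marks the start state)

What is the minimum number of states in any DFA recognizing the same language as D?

Every state is reachable, so we keep all 5.
Initial partition by acceptance: {s4} | {s0,s1,s2,s3}.
Split {s0,s1,s2,s3} by δ(·,2) → {s0,s1} and {s2,s3}.
The partition is now stable with 3 blocks: {s4} | {s0,s1} | {s2,s3}.

3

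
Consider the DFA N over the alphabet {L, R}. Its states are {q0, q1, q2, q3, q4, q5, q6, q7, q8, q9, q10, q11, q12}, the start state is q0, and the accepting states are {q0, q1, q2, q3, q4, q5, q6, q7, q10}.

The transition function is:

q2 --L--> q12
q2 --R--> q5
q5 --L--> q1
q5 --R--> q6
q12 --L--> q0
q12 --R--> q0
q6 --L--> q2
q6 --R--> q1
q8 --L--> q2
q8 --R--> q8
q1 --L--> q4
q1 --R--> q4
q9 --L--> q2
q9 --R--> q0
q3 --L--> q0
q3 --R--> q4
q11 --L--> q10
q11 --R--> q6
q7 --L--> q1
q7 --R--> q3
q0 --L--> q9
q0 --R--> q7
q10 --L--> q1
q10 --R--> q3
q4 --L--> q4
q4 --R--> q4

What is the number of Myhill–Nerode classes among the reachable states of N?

5

Reachable states from the start: {q0,q1,q2,q3,q4,q5,q6,q7,q9,q12}. Unreachable: {q8,q10,q11} — drop them.
Start with accepting vs non-accepting: {q0,q1,q2,q3,q4,q5,q6,q7} | {q9,q12}.
On input L, block {q0,q1,q2,q3,q4,q5,q6,q7} splits into {q1,q3,q4,q5,q6,q7} and {q0,q2}.
Refine {q1,q3,q4,q5,q6,q7} on symbol L: members go to different blocks, giving {q1,q4,q5,q7} and {q3,q6}.
On input R, block {q1,q4,q5,q7} splits into {q1,q4} and {q5,q7}.
No further refinement is possible. Final partition (5 blocks): {q1,q4} | {q9,q12} | {q0,q2} | {q3,q6} | {q5,q7}.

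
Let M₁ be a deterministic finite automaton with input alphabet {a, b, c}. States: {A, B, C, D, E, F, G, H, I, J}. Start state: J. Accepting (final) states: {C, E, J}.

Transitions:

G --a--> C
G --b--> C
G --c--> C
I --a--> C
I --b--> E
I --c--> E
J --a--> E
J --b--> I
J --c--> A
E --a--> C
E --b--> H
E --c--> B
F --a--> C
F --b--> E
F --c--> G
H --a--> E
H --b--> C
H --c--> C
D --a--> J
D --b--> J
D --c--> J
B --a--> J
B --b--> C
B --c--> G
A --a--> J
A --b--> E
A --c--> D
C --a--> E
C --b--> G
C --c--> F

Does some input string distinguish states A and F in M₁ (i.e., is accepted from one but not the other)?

Initial partition by acceptance: {C,E,J} | {A,B,D,F,G,H,I}.
Split {A,B,D,F,G,H,I} by δ(·,c) → {D,G,H,I} and {A,B,F}.
No further refinement is possible. Final partition (3 blocks): {C,E,J} | {D,G,H,I} | {A,B,F}.
A and F lie in the same block of the stable partition, so they are equivalent — no string distinguishes them.

No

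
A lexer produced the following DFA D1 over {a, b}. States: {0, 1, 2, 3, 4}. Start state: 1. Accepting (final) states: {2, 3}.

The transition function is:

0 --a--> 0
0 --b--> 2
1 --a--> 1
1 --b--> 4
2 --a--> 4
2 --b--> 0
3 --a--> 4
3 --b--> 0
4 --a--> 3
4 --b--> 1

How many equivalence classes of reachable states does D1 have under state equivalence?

4

All states are reachable from the start state.
P0 = {2,3} | {0,1,4}.
Split {0,1,4} by δ(·,a) → {0,1} and {4}.
On input b, block {0,1} splits into {0} and {1}.
Stable partition: {2,3} | {0} | {4} | {1} — 4 equivalence classes.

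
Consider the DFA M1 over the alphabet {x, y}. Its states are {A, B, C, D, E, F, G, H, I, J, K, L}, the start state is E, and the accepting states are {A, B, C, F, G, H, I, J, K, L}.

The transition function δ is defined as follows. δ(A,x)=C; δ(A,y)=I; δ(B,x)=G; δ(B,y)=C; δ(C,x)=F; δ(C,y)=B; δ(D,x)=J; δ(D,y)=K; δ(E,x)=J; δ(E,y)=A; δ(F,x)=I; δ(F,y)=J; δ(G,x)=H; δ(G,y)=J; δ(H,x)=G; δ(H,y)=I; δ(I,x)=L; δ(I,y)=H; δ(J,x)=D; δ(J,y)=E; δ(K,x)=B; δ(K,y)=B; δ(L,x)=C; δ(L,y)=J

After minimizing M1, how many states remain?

5

P0 = {A,B,C,F,G,H,I,J,K,L} | {D,E}.
Split {A,B,C,F,G,H,I,J,K,L} by δ(·,x) → {A,B,C,F,G,H,I,K,L} and {J}.
On input y, block {A,B,C,F,G,H,I,K,L} splits into {A,B,C,H,I,K} and {F,G,L}.
On input x, block {A,B,C,H,I,K} splits into {B,C,H,I} and {A,K}.
Stable partition: {B,C,H,I} | {D,E} | {J} | {F,G,L} | {A,K} — 5 equivalence classes.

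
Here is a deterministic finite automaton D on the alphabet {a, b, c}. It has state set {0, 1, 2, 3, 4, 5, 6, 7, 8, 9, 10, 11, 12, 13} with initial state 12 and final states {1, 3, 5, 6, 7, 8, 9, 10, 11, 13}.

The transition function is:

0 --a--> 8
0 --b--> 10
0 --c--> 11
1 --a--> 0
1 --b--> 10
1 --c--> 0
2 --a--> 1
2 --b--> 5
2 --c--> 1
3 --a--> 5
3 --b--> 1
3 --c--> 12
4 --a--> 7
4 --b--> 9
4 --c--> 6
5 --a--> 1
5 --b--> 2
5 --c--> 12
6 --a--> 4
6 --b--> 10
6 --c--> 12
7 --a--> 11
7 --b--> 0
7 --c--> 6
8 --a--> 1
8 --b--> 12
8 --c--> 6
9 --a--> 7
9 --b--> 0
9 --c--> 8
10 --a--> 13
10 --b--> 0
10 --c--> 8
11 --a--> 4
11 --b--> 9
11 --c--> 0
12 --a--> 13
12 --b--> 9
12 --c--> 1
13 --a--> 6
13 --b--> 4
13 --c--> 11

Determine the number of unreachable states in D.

No path from 12 leads to 2, 3, 5; the other 11 states are all reachable.

3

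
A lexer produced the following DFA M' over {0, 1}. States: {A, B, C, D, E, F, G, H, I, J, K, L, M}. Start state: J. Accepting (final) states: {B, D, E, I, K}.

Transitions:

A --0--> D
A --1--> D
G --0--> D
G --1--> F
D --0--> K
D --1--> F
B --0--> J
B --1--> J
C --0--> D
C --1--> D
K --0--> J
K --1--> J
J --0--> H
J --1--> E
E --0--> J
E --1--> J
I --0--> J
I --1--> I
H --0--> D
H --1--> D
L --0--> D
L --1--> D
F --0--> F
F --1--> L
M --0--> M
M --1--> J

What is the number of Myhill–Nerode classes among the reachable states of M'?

States {A,B,C,G,I,M} cannot be reached from the start state, so discard them.
Start with accepting vs non-accepting: {D,E,K} | {F,H,J,L}.
Split {D,E,K} by δ(·,0) → {E,K} and {D}.
On input 0, block {F,H,J,L} splits into {F,J} and {H,L}.
Refine {F,J} on symbol 0: members go to different blocks, giving {F} and {J}.
Stable partition: {E,K} | {F} | {D} | {H,L} | {J} — 5 equivalence classes.

5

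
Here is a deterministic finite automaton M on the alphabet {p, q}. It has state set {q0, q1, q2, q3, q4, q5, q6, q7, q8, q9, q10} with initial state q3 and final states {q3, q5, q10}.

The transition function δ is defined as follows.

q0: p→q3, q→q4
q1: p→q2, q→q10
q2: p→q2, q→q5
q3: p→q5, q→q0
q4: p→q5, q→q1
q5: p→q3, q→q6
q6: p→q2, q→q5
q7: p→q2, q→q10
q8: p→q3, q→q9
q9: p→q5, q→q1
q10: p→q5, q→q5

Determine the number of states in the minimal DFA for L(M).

States {q7,q8,q9} cannot be reached from the start state, so discard them.
Start with accepting vs non-accepting: {q3,q5,q10} | {q0,q1,q2,q4,q6}.
Split {q3,q5,q10} by δ(·,q) → {q3,q5} and {q10}.
On input p, block {q0,q1,q2,q4,q6} splits into {q1,q2,q6} and {q0,q4}.
On input q, block {q3,q5} splits into {q3} and {q5}.
Refine {q1,q2,q6} on symbol q: members go to different blocks, giving {q2,q6} and {q1}.
On input p, block {q0,q4} splits into {q0} and {q4}.
The partition is now stable with 7 blocks: {q3} | {q2,q6} | {q10} | {q0} | {q5} | {q1} | {q4}.

7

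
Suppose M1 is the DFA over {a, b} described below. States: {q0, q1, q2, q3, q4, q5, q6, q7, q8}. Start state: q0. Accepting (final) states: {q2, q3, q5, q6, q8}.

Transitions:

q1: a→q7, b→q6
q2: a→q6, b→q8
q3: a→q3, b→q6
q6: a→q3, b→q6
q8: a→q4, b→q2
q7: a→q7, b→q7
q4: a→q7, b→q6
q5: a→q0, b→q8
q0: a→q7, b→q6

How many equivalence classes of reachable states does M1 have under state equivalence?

States {q1,q2,q4,q5,q8} cannot be reached from the start state, so discard them.
Initial partition by acceptance: {q3,q6} | {q0,q7}.
Refine {q0,q7} on symbol b: members go to different blocks, giving {q0} and {q7}.
The partition is now stable with 3 blocks: {q3,q6} | {q0} | {q7}.

3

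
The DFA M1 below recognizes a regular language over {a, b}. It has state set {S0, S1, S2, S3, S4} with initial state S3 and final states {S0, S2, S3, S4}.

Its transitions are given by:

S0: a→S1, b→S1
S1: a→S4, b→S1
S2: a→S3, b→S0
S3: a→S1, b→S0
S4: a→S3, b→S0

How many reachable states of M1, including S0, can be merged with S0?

Reachable states from the start: {S0,S1,S3,S4}. Unreachable: {S2} — drop them.
P0 = {S0,S3,S4} | {S1}.
Refine {S0,S3,S4} on symbol a: members go to different blocks, giving {S0,S3} and {S4}.
Refine {S0,S3} on symbol b: members go to different blocks, giving {S0} and {S3}.
Stable partition: {S0} | {S1} | {S4} | {S3} — 4 equivalence classes.
The equivalence class containing S0 is {S0}, of size 1.

1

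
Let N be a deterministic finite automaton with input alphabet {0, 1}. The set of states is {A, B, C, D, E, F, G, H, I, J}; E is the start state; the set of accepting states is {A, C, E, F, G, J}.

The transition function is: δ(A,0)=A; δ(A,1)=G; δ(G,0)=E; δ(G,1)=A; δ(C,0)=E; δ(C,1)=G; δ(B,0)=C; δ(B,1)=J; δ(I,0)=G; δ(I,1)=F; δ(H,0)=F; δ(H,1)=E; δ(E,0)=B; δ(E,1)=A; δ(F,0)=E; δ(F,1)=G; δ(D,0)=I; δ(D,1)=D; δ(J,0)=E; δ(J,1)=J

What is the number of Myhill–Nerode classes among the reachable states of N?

Reachable states from the start: {A,B,C,E,G,J}. Unreachable: {D,F,H,I} — drop them.
P0 = {A,C,E,G,J} | {B}.
Split {A,C,E,G,J} by δ(·,0) → {A,C,G,J} and {E}.
Refine {A,C,G,J} on symbol 0: members go to different blocks, giving {C,G,J} and {A}.
On input 1, block {C,G,J} splits into {C,J} and {G}.
Refine {C,J} on symbol 1: members go to different blocks, giving {C} and {J}.
Stable partition: {C} | {B} | {E} | {A} | {G} | {J} — 6 equivalence classes.

6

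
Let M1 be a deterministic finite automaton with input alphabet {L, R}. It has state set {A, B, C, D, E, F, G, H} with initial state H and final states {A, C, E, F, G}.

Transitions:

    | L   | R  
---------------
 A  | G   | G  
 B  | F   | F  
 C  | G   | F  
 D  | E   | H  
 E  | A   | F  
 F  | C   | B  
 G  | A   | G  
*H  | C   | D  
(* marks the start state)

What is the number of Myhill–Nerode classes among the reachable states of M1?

5

Initial partition by acceptance: {A,C,E,F,G} | {B,D,H}.
On input R, block {A,C,E,F,G} splits into {A,C,E,G} and {F}.
Refine {A,C,E,G} on symbol R: members go to different blocks, giving {A,G} and {C,E}.
Split {B,D,H} by δ(·,L) → {D,H} and {B}.
Stable partition: {A,G} | {D,H} | {F} | {C,E} | {B} — 5 equivalence classes.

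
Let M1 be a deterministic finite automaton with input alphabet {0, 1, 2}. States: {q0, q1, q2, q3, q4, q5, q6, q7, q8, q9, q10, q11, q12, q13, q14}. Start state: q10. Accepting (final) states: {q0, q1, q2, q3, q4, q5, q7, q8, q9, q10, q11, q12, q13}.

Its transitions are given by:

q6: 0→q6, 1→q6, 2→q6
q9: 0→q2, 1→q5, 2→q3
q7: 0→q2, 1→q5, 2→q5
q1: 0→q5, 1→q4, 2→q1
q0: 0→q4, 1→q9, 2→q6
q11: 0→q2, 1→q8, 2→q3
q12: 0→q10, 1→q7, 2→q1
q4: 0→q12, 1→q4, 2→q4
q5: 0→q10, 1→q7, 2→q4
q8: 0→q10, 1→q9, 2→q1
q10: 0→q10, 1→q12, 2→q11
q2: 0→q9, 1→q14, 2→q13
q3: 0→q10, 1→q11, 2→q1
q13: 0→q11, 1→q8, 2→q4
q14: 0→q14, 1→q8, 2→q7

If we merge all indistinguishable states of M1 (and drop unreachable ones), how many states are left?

7

First remove the unreachable states {q0,q6}; 13 states remain.
P0 = {q1,q2,q3,q4,q5,q7,q8,q9,q10,q11,q12,q13} | {q14}.
Refine {q1,q2,q3,q4,q5,q7,q8,q9,q10,q11,q12,q13} on symbol 1: members go to different blocks, giving {q1,q3,q4,q5,q7,q8,q9,q10,q11,q12,q13} and {q2}.
Refine {q1,q3,q4,q5,q7,q8,q9,q10,q11,q12,q13} on symbol 0: members go to different blocks, giving {q1,q3,q4,q5,q8,q10,q12,q13} and {q7,q9,q11}.
Refine {q1,q3,q4,q5,q8,q10,q12,q13} on symbol 0: members go to different blocks, giving {q1,q3,q4,q5,q8,q10,q12} and {q13}.
Split {q1,q3,q4,q5,q8,q10,q12} by δ(·,1) → {q3,q5,q8,q12} and {q1,q4,q10}.
Split {q1,q4,q10} by δ(·,0) → {q1,q4} and {q10}.
Stable partition: {q3,q5,q8,q12} | {q14} | {q2} | {q7,q9,q11} | {q13} | {q1,q4} | {q10} — 7 equivalence classes.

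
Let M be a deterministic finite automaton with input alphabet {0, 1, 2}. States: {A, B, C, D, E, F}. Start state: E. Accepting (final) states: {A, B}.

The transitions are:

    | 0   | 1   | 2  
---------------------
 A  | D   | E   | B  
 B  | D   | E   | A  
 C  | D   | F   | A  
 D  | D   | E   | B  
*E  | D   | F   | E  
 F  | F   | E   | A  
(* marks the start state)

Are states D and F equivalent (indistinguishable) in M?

Yes

Reachable states from the start: {A,B,D,E,F}. Unreachable: {C} — drop them.
Initial partition by acceptance: {A,B} | {D,E,F}.
Split {D,E,F} by δ(·,2) → {D,F} and {E}.
Stable partition: {A,B} | {D,F} | {E} — 3 equivalence classes.
D and F lie in the same block of the stable partition, so they are equivalent — no string distinguishes them.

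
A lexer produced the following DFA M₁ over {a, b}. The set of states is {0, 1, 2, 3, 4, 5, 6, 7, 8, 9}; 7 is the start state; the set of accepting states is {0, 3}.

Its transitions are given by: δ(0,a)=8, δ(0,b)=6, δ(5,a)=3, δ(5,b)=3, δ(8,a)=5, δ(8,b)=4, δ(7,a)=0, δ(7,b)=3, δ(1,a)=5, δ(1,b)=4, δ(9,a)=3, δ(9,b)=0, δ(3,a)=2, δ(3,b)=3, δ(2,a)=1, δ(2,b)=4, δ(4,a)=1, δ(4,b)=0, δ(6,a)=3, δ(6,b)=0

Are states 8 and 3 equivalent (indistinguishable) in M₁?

Reachable states from the start: {0,1,2,3,4,5,6,7,8}. Unreachable: {9} — drop them.
P0 = {0,3} | {1,2,4,5,6,7,8}.
On input b, block {0,3} splits into {0} and {3}.
Split {1,2,4,5,6,7,8} by δ(·,a) → {1,2,4,8} and {5,6} and {7}.
On input a, block {1,2,4,8} splits into {1,8} and {2,4}.
Refine {5,6} on symbol b: members go to different blocks, giving {5} and {6}.
Refine {2,4} on symbol b: members go to different blocks, giving {2} and {4}.
No further refinement is possible. Final partition (8 blocks): {0} | {1,8} | {3} | {5} | {7} | {2} | {6} | {4}.
8 and 3 end up in different blocks, so they are distinguishable. For instance, the string 'ε' is accepted from only 3.

No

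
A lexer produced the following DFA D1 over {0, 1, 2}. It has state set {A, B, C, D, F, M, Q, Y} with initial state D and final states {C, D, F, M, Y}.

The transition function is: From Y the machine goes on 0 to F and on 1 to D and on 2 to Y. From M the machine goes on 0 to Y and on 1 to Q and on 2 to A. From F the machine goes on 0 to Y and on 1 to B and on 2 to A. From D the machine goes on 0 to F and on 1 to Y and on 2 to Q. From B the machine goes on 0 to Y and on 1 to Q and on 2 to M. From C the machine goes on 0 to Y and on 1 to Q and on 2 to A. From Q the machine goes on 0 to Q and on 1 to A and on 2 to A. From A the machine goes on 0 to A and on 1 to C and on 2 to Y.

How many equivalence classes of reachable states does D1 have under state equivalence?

All states are reachable from the start state.
Initial partition by acceptance: {C,D,F,M,Y} | {A,B,Q}.
Split {C,D,F,M,Y} by δ(·,1) → {C,F,M} and {D,Y}.
Split {A,B,Q} by δ(·,0) → {A,Q} and {B}.
Refine {C,F,M} on symbol 1: members go to different blocks, giving {C,M} and {F}.
Refine {A,Q} on symbol 1: members go to different blocks, giving {A} and {Q}.
On input 2, block {D,Y} splits into {D} and {Y}.
The partition is now stable with 7 blocks: {C,M} | {A} | {D} | {B} | {F} | {Q} | {Y}.

7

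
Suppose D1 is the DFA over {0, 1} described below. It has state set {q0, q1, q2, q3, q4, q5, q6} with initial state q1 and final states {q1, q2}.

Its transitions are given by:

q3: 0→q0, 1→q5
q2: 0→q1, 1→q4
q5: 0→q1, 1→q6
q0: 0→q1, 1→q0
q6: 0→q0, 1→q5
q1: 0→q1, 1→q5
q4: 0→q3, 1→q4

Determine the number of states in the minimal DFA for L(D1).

4

States {q2,q3,q4} cannot be reached from the start state, so discard them.
Start with accepting vs non-accepting: {q1} | {q0,q5,q6}.
Refine {q0,q5,q6} on symbol 0: members go to different blocks, giving {q0,q5} and {q6}.
Split {q0,q5} by δ(·,1) → {q0} and {q5}.
No further refinement is possible. Final partition (4 blocks): {q1} | {q0} | {q6} | {q5}.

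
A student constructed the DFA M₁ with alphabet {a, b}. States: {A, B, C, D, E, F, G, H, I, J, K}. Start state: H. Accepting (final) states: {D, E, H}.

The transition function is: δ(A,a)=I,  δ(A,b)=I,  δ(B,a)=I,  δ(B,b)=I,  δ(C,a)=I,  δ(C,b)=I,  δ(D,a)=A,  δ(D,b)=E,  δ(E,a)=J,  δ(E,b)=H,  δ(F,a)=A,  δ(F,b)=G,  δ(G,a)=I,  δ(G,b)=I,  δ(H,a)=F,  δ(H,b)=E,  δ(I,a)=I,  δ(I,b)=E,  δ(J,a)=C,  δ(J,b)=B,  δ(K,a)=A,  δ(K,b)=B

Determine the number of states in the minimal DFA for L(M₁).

States {D,K} cannot be reached from the start state, so discard them.
P0 = {E,H} | {A,B,C,F,G,I,J}.
Split {A,B,C,F,G,I,J} by δ(·,b) → {A,B,C,F,G,J} and {I}.
Refine {A,B,C,F,G,J} on symbol a: members go to different blocks, giving {A,B,C,G} and {F,J}.
No further refinement is possible. Final partition (4 blocks): {E,H} | {A,B,C,G} | {I} | {F,J}.

4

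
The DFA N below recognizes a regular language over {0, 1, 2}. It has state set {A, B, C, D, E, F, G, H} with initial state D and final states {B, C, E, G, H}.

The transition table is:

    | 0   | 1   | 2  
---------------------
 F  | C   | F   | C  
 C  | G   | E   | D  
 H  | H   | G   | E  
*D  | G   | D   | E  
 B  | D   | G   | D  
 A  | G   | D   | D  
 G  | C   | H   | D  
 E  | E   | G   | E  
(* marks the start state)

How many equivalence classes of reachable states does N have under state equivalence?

States {A,B,F} cannot be reached from the start state, so discard them.
Initial partition by acceptance: {C,E,G,H} | {D}.
Refine {C,E,G,H} on symbol 2: members go to different blocks, giving {C,G} and {E,H}.
No further refinement is possible. Final partition (3 blocks): {C,G} | {D} | {E,H}.

3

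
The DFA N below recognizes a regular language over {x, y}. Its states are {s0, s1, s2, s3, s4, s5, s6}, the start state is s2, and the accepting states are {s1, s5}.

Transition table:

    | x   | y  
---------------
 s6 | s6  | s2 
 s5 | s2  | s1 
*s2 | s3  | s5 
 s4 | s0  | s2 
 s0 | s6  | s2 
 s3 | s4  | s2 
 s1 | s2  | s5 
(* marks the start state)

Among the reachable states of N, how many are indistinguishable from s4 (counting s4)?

All states are reachable from the start state.
Initial partition by acceptance: {s1,s5} | {s0,s2,s3,s4,s6}.
On input y, block {s0,s2,s3,s4,s6} splits into {s0,s3,s4,s6} and {s2}.
No further refinement is possible. Final partition (3 blocks): {s1,s5} | {s0,s3,s4,s6} | {s2}.
State s4 belongs to the block {s0,s3,s4,s6}, which has 4 states.

4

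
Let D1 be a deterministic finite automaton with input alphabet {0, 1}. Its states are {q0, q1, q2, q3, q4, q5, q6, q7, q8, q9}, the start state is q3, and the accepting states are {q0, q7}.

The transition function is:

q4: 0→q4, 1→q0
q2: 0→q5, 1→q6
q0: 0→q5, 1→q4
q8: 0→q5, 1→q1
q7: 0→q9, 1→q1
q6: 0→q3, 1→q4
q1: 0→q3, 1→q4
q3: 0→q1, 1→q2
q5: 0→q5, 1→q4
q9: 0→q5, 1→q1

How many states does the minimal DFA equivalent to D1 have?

6

States {q7,q8,q9} cannot be reached from the start state, so discard them.
P0 = {q0} | {q1,q2,q3,q4,q5,q6}.
Split {q1,q2,q3,q4,q5,q6} by δ(·,1) → {q1,q2,q3,q5,q6} and {q4}.
Split {q1,q2,q3,q5,q6} by δ(·,1) → {q1,q5,q6} and {q2,q3}.
Split {q1,q5,q6} by δ(·,0) → {q1,q6} and {q5}.
Refine {q2,q3} on symbol 0: members go to different blocks, giving {q2} and {q3}.
Stable partition: {q0} | {q1,q6} | {q4} | {q2} | {q5} | {q3} — 6 equivalence classes.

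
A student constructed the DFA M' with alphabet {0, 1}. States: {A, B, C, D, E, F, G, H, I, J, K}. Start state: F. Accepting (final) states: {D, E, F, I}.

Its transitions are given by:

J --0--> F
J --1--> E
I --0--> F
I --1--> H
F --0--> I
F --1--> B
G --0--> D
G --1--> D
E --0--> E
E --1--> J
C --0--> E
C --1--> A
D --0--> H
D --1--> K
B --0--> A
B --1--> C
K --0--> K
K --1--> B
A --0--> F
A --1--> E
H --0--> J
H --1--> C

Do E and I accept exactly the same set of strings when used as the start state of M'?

No

First remove the unreachable states {D,G,K}; 8 states remain.
P0 = {E,F,I} | {A,B,C,H,J}.
On input 0, block {A,B,C,H,J} splits into {A,C,J} and {B,H}.
On input 1, block {E,F,I} splits into {F,I} and {E}.
Split {A,C,J} by δ(·,0) → {A,J} and {C}.
No further refinement is possible. Final partition (5 blocks): {F,I} | {A,J} | {B,H} | {E} | {C}.
E and I end up in different blocks, so they are distinguishable. For instance, the string '10' is accepted from only E.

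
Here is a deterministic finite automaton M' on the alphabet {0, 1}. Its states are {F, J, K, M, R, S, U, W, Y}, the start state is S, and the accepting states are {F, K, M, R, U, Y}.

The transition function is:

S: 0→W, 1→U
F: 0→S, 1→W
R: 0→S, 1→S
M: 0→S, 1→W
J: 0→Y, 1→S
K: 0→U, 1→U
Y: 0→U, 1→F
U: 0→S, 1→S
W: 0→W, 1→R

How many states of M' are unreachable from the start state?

5

BFS from S reaches {R, S, U, W}; the 5 state(s) F, J, K, M, Y are never visited.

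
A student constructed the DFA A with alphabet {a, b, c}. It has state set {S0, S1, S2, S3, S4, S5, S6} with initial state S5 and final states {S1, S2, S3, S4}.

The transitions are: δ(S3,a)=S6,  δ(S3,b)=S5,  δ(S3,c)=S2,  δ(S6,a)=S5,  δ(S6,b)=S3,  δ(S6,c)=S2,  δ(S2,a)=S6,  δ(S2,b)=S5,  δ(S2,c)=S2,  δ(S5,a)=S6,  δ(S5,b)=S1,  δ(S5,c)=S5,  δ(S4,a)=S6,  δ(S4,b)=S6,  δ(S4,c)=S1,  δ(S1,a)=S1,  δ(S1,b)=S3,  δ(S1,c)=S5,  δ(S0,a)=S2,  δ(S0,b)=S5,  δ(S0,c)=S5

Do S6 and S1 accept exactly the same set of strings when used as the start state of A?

Reachable states from the start: {S1,S2,S3,S5,S6}. Unreachable: {S0,S4} — drop them.
Initial partition by acceptance: {S1,S2,S3} | {S5,S6}.
On input a, block {S1,S2,S3} splits into {S2,S3} and {S1}.
Refine {S5,S6} on symbol b: members go to different blocks, giving {S5} and {S6}.
No further refinement is possible. Final partition (4 blocks): {S2,S3} | {S5} | {S1} | {S6}.
S6 and S1 end up in different blocks, so they are distinguishable. For instance, the string 'ε' is accepted from only S1.

No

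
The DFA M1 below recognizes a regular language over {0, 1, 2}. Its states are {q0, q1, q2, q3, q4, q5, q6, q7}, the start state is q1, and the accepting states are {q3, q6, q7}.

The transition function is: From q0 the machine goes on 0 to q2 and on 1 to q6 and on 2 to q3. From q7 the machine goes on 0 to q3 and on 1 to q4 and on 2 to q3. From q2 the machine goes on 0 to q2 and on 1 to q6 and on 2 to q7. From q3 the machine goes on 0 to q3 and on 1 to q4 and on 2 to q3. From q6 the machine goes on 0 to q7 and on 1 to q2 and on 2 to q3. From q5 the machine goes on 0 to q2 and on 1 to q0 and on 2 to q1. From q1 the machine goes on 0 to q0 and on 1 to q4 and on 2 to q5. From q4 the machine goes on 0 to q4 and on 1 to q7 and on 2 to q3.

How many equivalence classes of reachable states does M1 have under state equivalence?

3

All states are reachable from the start state.
Start with accepting vs non-accepting: {q3,q6,q7} | {q0,q1,q2,q4,q5}.
Refine {q0,q1,q2,q4,q5} on symbol 1: members go to different blocks, giving {q0,q2,q4} and {q1,q5}.
Stable partition: {q3,q6,q7} | {q0,q2,q4} | {q1,q5} — 3 equivalence classes.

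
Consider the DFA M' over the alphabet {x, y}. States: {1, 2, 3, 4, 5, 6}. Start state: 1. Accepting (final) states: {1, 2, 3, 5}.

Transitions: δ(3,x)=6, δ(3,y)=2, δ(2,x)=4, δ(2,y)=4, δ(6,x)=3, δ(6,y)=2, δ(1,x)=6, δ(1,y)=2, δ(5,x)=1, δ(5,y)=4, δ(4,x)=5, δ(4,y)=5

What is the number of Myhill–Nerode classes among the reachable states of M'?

5

All states are reachable from the start state.
Initial partition by acceptance: {1,2,3,5} | {4,6}.
Refine {1,2,3,5} on symbol x: members go to different blocks, giving {1,2,3} and {5}.
On input y, block {1,2,3} splits into {1,3} and {2}.
On input x, block {4,6} splits into {4} and {6}.
Stable partition: {1,3} | {4} | {5} | {2} | {6} — 5 equivalence classes.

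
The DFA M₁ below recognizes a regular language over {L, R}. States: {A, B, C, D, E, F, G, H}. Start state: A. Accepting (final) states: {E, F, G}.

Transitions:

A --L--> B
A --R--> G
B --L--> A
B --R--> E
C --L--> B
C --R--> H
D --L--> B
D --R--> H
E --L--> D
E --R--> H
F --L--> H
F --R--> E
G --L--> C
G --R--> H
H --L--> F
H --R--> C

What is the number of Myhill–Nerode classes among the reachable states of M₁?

Every state is reachable, so we keep all 8.
Initial partition by acceptance: {E,F,G} | {A,B,C,D,H}.
Refine {E,F,G} on symbol R: members go to different blocks, giving {E,G} and {F}.
On input L, block {A,B,C,D,H} splits into {A,B,C,D} and {H}.
Refine {A,B,C,D} on symbol R: members go to different blocks, giving {A,B} and {C,D}.
The partition is now stable with 5 blocks: {E,G} | {A,B} | {F} | {H} | {C,D}.

5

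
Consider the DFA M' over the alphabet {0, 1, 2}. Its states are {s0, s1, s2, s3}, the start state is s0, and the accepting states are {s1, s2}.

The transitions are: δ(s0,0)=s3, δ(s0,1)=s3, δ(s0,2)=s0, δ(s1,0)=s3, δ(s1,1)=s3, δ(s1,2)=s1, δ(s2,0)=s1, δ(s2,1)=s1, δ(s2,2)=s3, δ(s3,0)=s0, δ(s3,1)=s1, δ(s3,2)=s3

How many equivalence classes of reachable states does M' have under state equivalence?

3

States {s2} cannot be reached from the start state, so discard them.
Start with accepting vs non-accepting: {s1} | {s0,s3}.
Refine {s0,s3} on symbol 1: members go to different blocks, giving {s0} and {s3}.
Stable partition: {s1} | {s0} | {s3} — 3 equivalence classes.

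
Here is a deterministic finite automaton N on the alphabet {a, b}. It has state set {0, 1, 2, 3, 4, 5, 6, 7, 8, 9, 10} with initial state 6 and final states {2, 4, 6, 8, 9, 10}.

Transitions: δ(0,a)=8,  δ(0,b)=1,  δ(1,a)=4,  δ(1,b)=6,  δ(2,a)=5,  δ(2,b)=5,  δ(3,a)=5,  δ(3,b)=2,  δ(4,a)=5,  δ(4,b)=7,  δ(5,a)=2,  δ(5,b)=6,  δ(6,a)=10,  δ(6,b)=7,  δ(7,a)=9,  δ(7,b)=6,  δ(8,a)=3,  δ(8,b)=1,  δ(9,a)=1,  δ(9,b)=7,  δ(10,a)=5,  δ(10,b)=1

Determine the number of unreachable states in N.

Starting at 6 and following transitions, the reachable set is {1, 2, 4, 5, 6, 7, 9, 10}. That leaves 0, 3, 8 unreachable — 3 in total.

3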